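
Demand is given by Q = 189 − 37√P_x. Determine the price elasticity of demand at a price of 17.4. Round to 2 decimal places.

At P_x = 17.4, Q = 34.6608.
dQ/dP_x = −37/(2√P_x) = −37/(2·4.1713).
Point elasticity E = (dQ/dP_x)·(P_x/Q) = -4.435 × 17.4/34.6608 ≈ -2.23.
|E| > 1, so demand is elastic at this price.

-2.23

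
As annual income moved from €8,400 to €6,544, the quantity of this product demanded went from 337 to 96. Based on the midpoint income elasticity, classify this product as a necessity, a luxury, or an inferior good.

luxury

%ΔQ = (96 − 337)/[(337+96)/2] = -241/216.5 ≈ -1.1132.
%ΔY = (6,544 − 8,400)/[(8,400+6,544)/2] = -1856/7472 ≈ -0.2484.
E_I = %ΔQ/%ΔY ≈ 4.481.
E_I > 1: normal good (luxury).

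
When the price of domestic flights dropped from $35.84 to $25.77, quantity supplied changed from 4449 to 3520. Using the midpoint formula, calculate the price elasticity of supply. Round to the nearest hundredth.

%ΔQ = (3520 − 4449)/[(4449 + 3520)/2] = -929/3984.5 ≈ -0.2332.
%Δp = (25.77 − 35.84)/[(35.84 + 25.77)/2] = -10.07/30.805 ≈ -0.3269.
Arc elasticity E = %ΔQ/%Δp ≈ -0.2332/-0.3269 ≈ 0.71.
|E| < 1: supply is inelastic over this range.

0.71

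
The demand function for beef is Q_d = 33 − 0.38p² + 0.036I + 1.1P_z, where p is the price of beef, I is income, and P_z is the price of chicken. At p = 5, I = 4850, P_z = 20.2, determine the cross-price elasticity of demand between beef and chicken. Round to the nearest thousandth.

Evaluating quantity at (p, I, P_z) gives Q_d = 33 − 0.38(5)² + 0.036(4850) + 1.1(20.2) = 33 − 9.5 + 174.6 + 22.22 = 220.32.
∂Q_d/∂P_z = +1.1, so E_xy = 1.1·(20.2/220.32) ≈ 0.101.
E_xy > 0: the goods are substitutes.

0.101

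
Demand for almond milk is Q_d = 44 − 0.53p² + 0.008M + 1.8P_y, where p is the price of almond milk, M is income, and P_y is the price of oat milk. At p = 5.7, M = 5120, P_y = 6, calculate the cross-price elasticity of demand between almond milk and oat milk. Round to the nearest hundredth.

Substituting, Q_d = 44 − 0.53(5.7)² + 0.008(5120) + 1.8(6) = 44 − 17.2197 + 40.96 + 10.8 = 78.5403.
∂Q_d/∂P_y = +1.8, so E_xy = 1.8·(6/78.5403) ≈ 0.14.
E_xy > 0: the goods are substitutes.

0.14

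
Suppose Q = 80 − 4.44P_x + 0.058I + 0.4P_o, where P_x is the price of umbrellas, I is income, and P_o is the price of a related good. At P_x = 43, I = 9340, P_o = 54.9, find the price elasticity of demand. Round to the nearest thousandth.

Substituting, Q = 80 − 4.44(43) + 0.058(9340) + 0.4(54.9) = 80 − 190.92 + 541.72 + 21.96 = 452.76.
∂Q/∂P_x = −4.44, so E_p = (−4.44)·(43/452.76) ≈ -0.422.
|E_p| < 1: demand is inelastic.

-0.422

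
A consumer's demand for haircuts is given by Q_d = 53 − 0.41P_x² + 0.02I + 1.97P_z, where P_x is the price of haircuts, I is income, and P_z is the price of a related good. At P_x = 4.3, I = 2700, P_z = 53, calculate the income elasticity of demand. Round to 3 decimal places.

0.265

At the given point, Q_d = 53 − 0.41(4.3)² + 0.02(2700) + 1.97(53) = 53 − 7.5809 + 54 + 104.41 = 203.8291.
∂Q_d/∂I = +0.02, so E_I = 0.02·(2700/203.8291) ≈ 0.265.
E_I ∈ (0,1): normal good (necessity).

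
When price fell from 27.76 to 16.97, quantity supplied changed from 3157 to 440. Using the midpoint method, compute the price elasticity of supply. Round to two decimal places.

%ΔQ = (440 − 3157)/[(3157 + 440)/2] = -2717/1798.5 ≈ -1.5107.
%Δp = (16.97 − 27.76)/[(27.76 + 16.97)/2] = -10.79/22.365 ≈ -0.4825.
Arc elasticity E = %ΔQ/%Δp ≈ -1.5107/-0.4825 ≈ 3.13.
|E| > 1: supply is elastic over this range.

3.13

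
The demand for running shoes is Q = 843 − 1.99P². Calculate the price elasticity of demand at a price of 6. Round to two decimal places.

-0.19

At P = 6, Q = 771.36.
dQ/dP = −2·1.99·P = −23.88.
Point elasticity E = (dQ/dP)·(P/Q) = -23.88 × 6/771.36 ≈ -0.19.
|E| < 1, so demand is inelastic at this price.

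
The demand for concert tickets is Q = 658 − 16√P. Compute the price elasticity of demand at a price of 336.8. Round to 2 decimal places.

-0.40

At P = 336.8, Q = 364.3662.
dQ/dP = −16/(2√P) = −16/(2·18.3521).
Point elasticity E = (dQ/dP)·(P/Q) = -0.4359 × 336.8/364.3662 ≈ -0.40.
|E| < 1, so demand is inelastic at this price.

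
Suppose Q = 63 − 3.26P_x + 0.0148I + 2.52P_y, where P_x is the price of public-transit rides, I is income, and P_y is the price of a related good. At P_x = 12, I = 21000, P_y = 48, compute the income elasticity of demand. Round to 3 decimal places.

0.682

First evaluate Q: 63 − 3.26(12) + 0.0148(21000) + 2.52(48) = 63 − 39.12 + 310.8 + 120.96 = 455.64.
∂Q/∂I = +0.0148, so E_I = 0.0148·(21000/455.64) ≈ 0.682.
E_I ∈ (0,1): normal good (necessity).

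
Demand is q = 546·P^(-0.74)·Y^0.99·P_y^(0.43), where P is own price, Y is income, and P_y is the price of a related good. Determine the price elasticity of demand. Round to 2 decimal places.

For a Cobb–Douglas (constant-elasticity) form q = A·P^α·…, the elasticity with respect to P equals the exponent α at every point.
Here the exponent on P is -0.74, so the price elasticity of demand is -0.74.

-0.74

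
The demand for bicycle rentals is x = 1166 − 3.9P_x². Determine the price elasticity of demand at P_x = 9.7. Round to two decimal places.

-0.92

At P_x = 9.7, x = 799.049.
dx/dP_x = −2·3.9·P_x = −75.66.
Point elasticity E = (dx/dP_x)·(P_x/x) = -75.66 × 9.7/799.049 ≈ -0.92.
|E| < 1, so demand is inelastic at this price.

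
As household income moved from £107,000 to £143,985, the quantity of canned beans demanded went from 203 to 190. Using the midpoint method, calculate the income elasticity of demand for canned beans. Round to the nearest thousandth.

-0.224

%ΔQ = (190 − 203)/[(203+190)/2] = -13/196.5 ≈ -0.0662.
%ΔM = (143,985 − 107,000)/[(107,000+143,985)/2] = 36985/125492.5 ≈ 0.2947.
E_I = %ΔQ/%ΔM ≈ -0.224.
E_I < 0: inferior good.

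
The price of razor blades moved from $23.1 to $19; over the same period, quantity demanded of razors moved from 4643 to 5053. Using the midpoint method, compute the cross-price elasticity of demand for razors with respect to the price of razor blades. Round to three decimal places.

-0.434

%ΔQ_x = (5053 − 4643)/[(4643+5053)/2] = 410/4848 ≈ 0.0846.
%ΔP_y = (19 − 23.1)/[(23.1+19)/2] ≈ -0.1948.
E_xy = 0.0846/-0.1948 ≈ -0.434.
E_xy < 0, so razors and razor blades are complements.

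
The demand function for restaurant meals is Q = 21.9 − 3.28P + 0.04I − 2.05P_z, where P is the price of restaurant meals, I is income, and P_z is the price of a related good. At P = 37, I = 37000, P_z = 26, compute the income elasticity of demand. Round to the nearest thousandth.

Q = 21.9 − 3.28(37) + 0.04(37000) − 2.05(26) = 21.9 − 121.36 + 1480 − 53.3 = 1327.24.
∂Q/∂I = +0.04, so E_I = 0.04·(37000/1327.24) ≈ 1.115.
E_I > 1: normal good (luxury).

1.115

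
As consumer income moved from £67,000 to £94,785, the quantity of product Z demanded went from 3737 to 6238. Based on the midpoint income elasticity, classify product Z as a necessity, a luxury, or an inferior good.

%ΔQ = (6238 − 3737)/[(3737+6238)/2] = 2501/4987.5 ≈ 0.5015.
%ΔY = (94,785 − 67,000)/[(67,000+94,785)/2] = 27785/80892.5 ≈ 0.3435.
E_I = %ΔQ/%ΔY ≈ 1.460.
E_I > 1: normal good (luxury).

luxury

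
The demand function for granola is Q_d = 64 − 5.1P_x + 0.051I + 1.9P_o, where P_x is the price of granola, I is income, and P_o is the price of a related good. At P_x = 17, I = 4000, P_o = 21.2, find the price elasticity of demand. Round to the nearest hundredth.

At the given point, Q_d = 64 − 5.1(17) + 0.051(4000) + 1.9(21.2) = 64 − 86.7 + 204 + 40.28 = 221.58.
∂Q_d/∂P_x = −5.1, so E_p = (−5.1)·(17/221.58) ≈ -0.39.
|E_p| < 1: demand is inelastic.

-0.39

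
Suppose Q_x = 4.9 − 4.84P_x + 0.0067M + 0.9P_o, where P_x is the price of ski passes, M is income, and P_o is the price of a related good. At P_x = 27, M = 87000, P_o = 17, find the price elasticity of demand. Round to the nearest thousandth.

-0.277

Substituting, Q_x = 4.9 − 4.84(27) + 0.0067(87000) + 0.9(17) = 4.9 − 130.68 + 582.9 + 15.3 = 472.42.
∂Q_x/∂P_x = −4.84, so E_p = (−4.84)·(27/472.42) ≈ -0.277.
|E_p| < 1: demand is inelastic.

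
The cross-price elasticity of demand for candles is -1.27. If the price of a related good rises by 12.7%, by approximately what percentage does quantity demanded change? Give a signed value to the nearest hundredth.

%ΔQ ≈ E × %ΔP_y = (-1.27) × (12.7%) ≈ -16.13%.

-16.13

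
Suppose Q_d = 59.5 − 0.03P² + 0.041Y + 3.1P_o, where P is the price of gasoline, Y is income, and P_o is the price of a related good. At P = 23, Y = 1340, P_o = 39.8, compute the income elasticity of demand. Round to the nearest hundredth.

0.25

Evaluating quantity at (P, Y, P_o) gives Q_d = 59.5 − 0.03(23)² + 0.041(1340) + 3.1(39.8) = 59.5 − 15.87 + 54.94 + 123.38 = 221.95.
∂Q_d/∂Y = +0.041, so E_I = 0.041·(1340/221.95) ≈ 0.25.
E_I ∈ (0,1): normal good (necessity).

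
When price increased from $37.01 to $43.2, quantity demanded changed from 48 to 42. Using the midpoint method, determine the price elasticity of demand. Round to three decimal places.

%Δq = (42 − 48)/[(48 + 42)/2] = -6/45 ≈ -0.1333.
%Δp = (43.2 − 37.01)/[(37.01 + 43.2)/2] = 6.19/40.105 ≈ 0.1543.
Arc elasticity E = %Δq/%Δp ≈ -0.1333/0.1543 ≈ -0.864.
|E| < 1: demand is inelastic over this range.

-0.864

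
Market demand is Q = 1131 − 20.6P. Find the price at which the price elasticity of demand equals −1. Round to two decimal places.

For linear demand Q = a − bP, E = −bP/(a − bP). |E| = 1 ⇒ bP = a − bP ⇒ P = a/(2b).
P = 1131/(2·20.6) ≈ 27.45.

27.45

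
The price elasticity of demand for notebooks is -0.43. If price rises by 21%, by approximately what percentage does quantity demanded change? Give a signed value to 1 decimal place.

-9.0

%ΔQ ≈ E × %ΔP = (-0.43) × (21%) ≈ -9.0%.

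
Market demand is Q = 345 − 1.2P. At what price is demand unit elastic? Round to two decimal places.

For linear demand Q = a − bP, E = −bP/(a − bP). |E| = 1 ⇒ bP = a − bP ⇒ P = a/(2b).
P = 345/(2·1.2) = 143.75.

143.75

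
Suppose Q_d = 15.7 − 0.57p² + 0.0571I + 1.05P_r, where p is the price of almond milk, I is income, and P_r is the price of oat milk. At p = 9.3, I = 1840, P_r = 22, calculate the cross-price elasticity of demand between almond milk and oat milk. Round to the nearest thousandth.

First evaluate Q_d: 15.7 − 0.57(9.3)² + 0.0571(1840) + 1.05(22) = 15.7 − 49.2993 + 105.064 + 23.1 = 94.5647.
∂Q_d/∂P_r = +1.05, so E_xy = 1.05·(22/94.5647) ≈ 0.244.
E_xy > 0: the goods are substitutes.

0.244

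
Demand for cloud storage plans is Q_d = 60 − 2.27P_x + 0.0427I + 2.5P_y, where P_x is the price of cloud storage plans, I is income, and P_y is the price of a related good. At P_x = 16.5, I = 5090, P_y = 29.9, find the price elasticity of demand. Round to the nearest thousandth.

-0.119

Q_d = 60 − 2.27(16.5) + 0.0427(5090) + 2.5(29.9) = 60 − 37.455 + 217.343 + 74.75 = 314.638.
∂Q_d/∂P_x = −2.27, so E_p = (−2.27)·(16.5/314.638) ≈ -0.119.
|E_p| < 1: demand is inelastic.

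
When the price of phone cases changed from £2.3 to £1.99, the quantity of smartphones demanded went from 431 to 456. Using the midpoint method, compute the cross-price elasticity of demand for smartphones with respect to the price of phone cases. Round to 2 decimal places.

-0.39

%ΔQ_x = (456 − 431)/[(431+456)/2] = 25/443.5 ≈ 0.0564.
%ΔP_y = (1.99 − 2.3)/[(2.3+1.99)/2] ≈ -0.1445.
E_xy = 0.0564/-0.1445 ≈ -0.39.
E_xy < 0, so smartphones and phone cases are complements.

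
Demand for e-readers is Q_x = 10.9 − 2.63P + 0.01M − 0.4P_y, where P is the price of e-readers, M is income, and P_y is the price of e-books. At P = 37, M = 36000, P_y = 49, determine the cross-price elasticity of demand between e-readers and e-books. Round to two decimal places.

-0.08

Evaluating quantity at (P, M, P_y) gives Q_x = 10.9 − 2.63(37) + 0.01(36000) − 0.4(49) = 10.9 − 97.31 + 360 − 19.6 = 253.99.
∂Q_x/∂P_y = −0.4, so E_xy = -0.4·(49/253.99) ≈ -0.08.
E_xy < 0: the goods are complements.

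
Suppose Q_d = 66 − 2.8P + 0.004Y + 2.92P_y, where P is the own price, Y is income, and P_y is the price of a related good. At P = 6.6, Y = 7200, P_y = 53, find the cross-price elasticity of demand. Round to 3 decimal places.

Q_d = 66 − 2.8(6.6) + 0.004(7200) + 2.92(53) = 66 − 18.48 + 28.8 + 154.76 = 231.08.
∂Q_d/∂P_y = +2.92, so E_xy = 2.92·(53/231.08) ≈ 0.670.
E_xy > 0: the goods are substitutes.

0.670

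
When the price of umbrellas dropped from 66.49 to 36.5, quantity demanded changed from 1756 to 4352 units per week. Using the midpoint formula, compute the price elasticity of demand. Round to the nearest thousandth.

%Δq = (4352 − 1756)/[(1756 + 4352)/2] = 2596/3054 ≈ 0.8500.
%ΔP = (36.5 − 66.49)/[(66.49 + 36.5)/2] = -29.99/51.495 ≈ -0.5824.
Arc elasticity E = %Δq/%ΔP ≈ 0.8500/-0.5824 ≈ -1.460.
|E| > 1: demand is elastic over this range.

-1.460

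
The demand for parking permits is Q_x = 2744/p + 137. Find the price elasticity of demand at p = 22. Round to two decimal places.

At p = 22, Q_x = 261.7273.
dQ_x/dp = −2744/p² = −5.6694.
Point elasticity E = (dQ_x/dp)·(p/Q_x) = -5.6694 × 22/261.7273 ≈ -0.48.
|E| < 1, so demand is inelastic at this price.

-0.48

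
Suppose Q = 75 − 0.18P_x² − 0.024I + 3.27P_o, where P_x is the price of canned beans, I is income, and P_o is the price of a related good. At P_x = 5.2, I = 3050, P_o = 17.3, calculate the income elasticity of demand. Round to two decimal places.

-1.37

At the given point, Q = 75 − 0.18(5.2)² − 0.024(3050) + 3.27(17.3) = 75 − 4.8672 − 73.2 + 56.571 = 53.5038.
∂Q/∂I = −0.024, so E_I = -0.024·(3050/53.5038) ≈ -1.37.
E_I < 0: inferior good.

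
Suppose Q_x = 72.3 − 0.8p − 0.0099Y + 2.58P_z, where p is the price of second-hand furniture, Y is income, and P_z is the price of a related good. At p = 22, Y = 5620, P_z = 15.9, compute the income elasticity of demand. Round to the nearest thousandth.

Q_x = 72.3 − 0.8(22) − 0.0099(5620) + 2.58(15.9) = 72.3 − 17.6 − 55.638 + 41.022 = 40.084.
∂Q_x/∂Y = −0.0099, so E_I = -0.0099·(5620/40.084) ≈ -1.388.
E_I < 0: inferior good.

-1.388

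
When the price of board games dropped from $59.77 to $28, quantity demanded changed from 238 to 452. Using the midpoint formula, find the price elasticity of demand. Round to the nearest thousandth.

-0.857

%ΔQ = (452 − 238)/[(238 + 452)/2] = 214/345 ≈ 0.6203.
%ΔP = (28 − 59.77)/[(59.77 + 28)/2] = -31.77/43.885 ≈ -0.7239.
Arc elasticity E = %ΔQ/%ΔP ≈ 0.6203/-0.7239 ≈ -0.857.
|E| < 1: demand is inelastic over this range.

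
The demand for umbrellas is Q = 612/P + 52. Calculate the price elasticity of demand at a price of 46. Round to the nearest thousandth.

-0.204

At P = 46, Q = 65.3043.
dQ/dP = −612/P² = −0.2892.
Point elasticity E = (dQ/dP)·(P/Q) = -0.2892 × 46/65.3043 ≈ -0.204.
|E| < 1, so demand is inelastic at this price.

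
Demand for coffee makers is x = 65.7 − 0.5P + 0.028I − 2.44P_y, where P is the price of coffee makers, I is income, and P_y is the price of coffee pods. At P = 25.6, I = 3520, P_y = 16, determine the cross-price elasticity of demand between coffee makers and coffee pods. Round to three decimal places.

Evaluating quantity at (P, I, P_y) gives x = 65.7 − 0.5(25.6) + 0.028(3520) − 2.44(16) = 65.7 − 12.8 + 98.56 − 39.04 = 112.42.
∂x/∂P_y = −2.44, so E_xy = -2.44·(16/112.42) ≈ -0.347.
E_xy < 0: the goods are complements.

-0.347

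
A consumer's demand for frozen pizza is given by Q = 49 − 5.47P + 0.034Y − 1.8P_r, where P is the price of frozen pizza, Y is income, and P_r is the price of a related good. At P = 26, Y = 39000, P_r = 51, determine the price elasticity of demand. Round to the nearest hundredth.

-0.12

At the given point, Q = 49 − 5.47(26) + 0.034(39000) − 1.8(51) = 49 − 142.22 + 1326 − 91.8 = 1140.98.
∂Q/∂P = −5.47, so E_p = (−5.47)·(26/1140.98) ≈ -0.12.
|E_p| < 1: demand is inelastic.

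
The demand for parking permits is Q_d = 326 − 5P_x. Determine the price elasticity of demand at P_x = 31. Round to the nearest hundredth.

-0.91

At P_x = 31, Q_d = 171.
dQ_d/dP_x = −5.
Point elasticity E = (dQ_d/dP_x)·(P_x/Q_d) = -5 × 31/171 ≈ -0.91.
|E| < 1, so demand is inelastic at this price.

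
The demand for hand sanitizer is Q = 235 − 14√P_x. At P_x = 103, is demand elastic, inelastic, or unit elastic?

inelastic

At P_x = 103, Q = 92.9155.
dQ/dP_x = −14/(2√P_x) = −14/(2·10.1489).
Point elasticity E = (dQ/dP_x)·(P_x/Q) = -0.6897 × 103/92.9155 ≈ -0.765.
|E| ≈ 0.765 < 1, so demand is inelastic.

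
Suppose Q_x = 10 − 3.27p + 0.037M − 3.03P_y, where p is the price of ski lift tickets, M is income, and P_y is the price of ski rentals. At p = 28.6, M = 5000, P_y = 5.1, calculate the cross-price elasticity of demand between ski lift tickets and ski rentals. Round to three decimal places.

-0.180

Evaluating quantity at (p, M, P_y) gives Q_x = 10 − 3.27(28.6) + 0.037(5000) − 3.03(5.1) = 10 − 93.522 + 185 − 15.453 = 86.025.
∂Q_x/∂P_y = −3.03, so E_xy = -3.03·(5.1/86.025) ≈ -0.180.
E_xy < 0: the goods are complements.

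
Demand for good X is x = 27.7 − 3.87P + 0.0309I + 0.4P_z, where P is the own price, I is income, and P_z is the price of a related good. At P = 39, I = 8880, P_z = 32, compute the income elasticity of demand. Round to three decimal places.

Evaluating quantity at (P, I, P_z) gives x = 27.7 − 3.87(39) + 0.0309(8880) + 0.4(32) = 27.7 − 150.93 + 274.392 + 12.8 = 163.962.
∂x/∂I = +0.0309, so E_I = 0.0309·(8880/163.962) ≈ 1.674.
E_I > 1: normal good (luxury).

1.674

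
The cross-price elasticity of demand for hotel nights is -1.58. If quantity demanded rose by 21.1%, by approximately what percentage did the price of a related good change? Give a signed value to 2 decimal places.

%ΔQ ≈ E × %ΔP_y ⇒ %ΔP_y = %ΔQ / E = (21.1%)/(-1.58) ≈ -13.35%.

-13.35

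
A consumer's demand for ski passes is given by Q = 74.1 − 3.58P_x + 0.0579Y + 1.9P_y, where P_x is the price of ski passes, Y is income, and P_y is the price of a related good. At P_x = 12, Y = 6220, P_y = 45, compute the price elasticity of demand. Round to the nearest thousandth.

Substituting, Q = 74.1 − 3.58(12) + 0.0579(6220) + 1.9(45) = 74.1 − 42.96 + 360.138 + 85.5 = 476.778.
∂Q/∂P_x = −3.58, so E_p = (−3.58)·(12/476.778) ≈ -0.090.
|E_p| < 1: demand is inelastic.

-0.090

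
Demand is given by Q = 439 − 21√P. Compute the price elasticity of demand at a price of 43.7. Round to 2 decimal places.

At P = 43.7, Q = 300.1775.
dQ/dP = −21/(2√P) = −21/(2·6.6106).
Point elasticity E = (dQ/dP)·(P/Q) = -1.5884 × 43.7/300.1775 ≈ -0.23.
|E| < 1, so demand is inelastic at this price.

-0.23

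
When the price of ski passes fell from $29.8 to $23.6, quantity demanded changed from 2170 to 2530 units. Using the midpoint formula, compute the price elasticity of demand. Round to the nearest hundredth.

%Δq = (2530 − 2170)/[(2170 + 2530)/2] = 360/2350 ≈ 0.1532.
%Δp = (23.6 − 29.8)/[(29.8 + 23.6)/2] = -6.2/26.7 ≈ -0.2322.
Arc elasticity E = %Δq/%Δp ≈ 0.1532/-0.2322 ≈ -0.66.
|E| < 1: demand is inelastic over this range.

-0.66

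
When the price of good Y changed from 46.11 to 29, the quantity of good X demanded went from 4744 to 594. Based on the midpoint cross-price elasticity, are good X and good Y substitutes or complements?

%ΔQ_x = (594 − 4744)/[(4744+594)/2] = -4150/2669 ≈ -1.5549.
%ΔP_y = (29 − 46.11)/[(46.11+29)/2] ≈ -0.4556.
E_xy = -1.5549/-0.4556 ≈ 3.413.
E_xy > 0, so the goods are substitutes.

substitutes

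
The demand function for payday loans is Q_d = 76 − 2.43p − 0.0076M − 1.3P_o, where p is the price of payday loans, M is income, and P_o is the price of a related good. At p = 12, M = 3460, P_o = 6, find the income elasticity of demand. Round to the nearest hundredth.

-2.06

Q_d = 76 − 2.43(12) − 0.0076(3460) − 1.3(6) = 76 − 29.16 − 26.296 − 7.8 = 12.744.
∂Q_d/∂M = −0.0076, so E_I = -0.0076·(3460/12.744) ≈ -2.06.
E_I < 0: inferior good.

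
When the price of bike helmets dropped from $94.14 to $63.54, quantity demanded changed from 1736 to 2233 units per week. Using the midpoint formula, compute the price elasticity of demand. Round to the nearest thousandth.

%Δq = (2233 − 1736)/[(1736 + 2233)/2] = 497/1984.5 ≈ 0.2504.
%Δp = (63.54 − 94.14)/[(94.14 + 63.54)/2] = -30.6/78.84 ≈ -0.3881.
Arc elasticity E = %Δq/%Δp ≈ 0.2504/-0.3881 ≈ -0.645.
|E| < 1: demand is inelastic over this range.

-0.645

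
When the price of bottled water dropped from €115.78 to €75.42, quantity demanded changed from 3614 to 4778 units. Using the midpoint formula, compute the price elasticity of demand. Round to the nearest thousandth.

-0.657

%ΔQ = (4778 − 3614)/[(3614 + 4778)/2] = 1164/4196 ≈ 0.2774.
%ΔP = (75.42 − 115.78)/[(115.78 + 75.42)/2] = -40.36/95.6 ≈ -0.4222.
Arc elasticity E = %ΔQ/%ΔP ≈ 0.2774/-0.4222 ≈ -0.657.
|E| < 1: demand is inelastic over this range.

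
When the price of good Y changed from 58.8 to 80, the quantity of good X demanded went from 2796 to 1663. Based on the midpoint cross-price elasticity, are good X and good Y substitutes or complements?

complements

%ΔQ_x = (1663 − 2796)/[(2796+1663)/2] = -1133/2229.5 ≈ -0.5082.
%ΔP_y = (80 − 58.8)/[(58.8+80)/2] ≈ 0.3055.
E_xy = -0.5082/0.3055 ≈ -1.664.
E_xy < 0, so the goods are complements.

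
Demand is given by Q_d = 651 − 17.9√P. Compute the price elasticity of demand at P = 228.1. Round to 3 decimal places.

-0.355

At P = 228.1, Q_d = 380.6567.
dQ_d/dP = −17.9/(2√P) = −17.9/(2·15.103).
Point elasticity E = (dQ_d/dP)·(P/Q_d) = -0.5926 × 228.1/380.6567 ≈ -0.355.
|E| < 1, so demand is inelastic at this price.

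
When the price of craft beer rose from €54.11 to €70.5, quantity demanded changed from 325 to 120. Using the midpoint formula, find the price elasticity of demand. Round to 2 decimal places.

%ΔQ = (120 − 325)/[(325 + 120)/2] = -205/222.5 ≈ -0.9213.
%ΔP = (70.5 − 54.11)/[(54.11 + 70.5)/2] = 16.39/62.305 ≈ 0.2631.
Arc elasticity E = %ΔQ/%ΔP ≈ -0.9213/0.2631 ≈ -3.50.
|E| > 1: demand is elastic over this range.

-3.50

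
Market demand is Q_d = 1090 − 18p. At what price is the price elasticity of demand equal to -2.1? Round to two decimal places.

Set −bp/(a − bp) = −2.1 ⇒ bp = 2.1(a − bp) ⇒ bp(1+2.1) = 2.1·a.
p = 2.1·1090/(18·3.1) ≈ 41.02.

41.02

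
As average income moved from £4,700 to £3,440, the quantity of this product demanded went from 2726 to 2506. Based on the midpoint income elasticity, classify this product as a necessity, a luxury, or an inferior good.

necessity

%ΔQ = (2506 − 2726)/[(2726+2506)/2] = -220/2616 ≈ -0.0841.
%ΔI = (3,440 − 4,700)/[(4,700+3,440)/2] = -1260/4070 ≈ -0.3096.
E_I = %ΔQ/%ΔI ≈ 0.272.
E_I ∈ (0,1): normal good (necessity).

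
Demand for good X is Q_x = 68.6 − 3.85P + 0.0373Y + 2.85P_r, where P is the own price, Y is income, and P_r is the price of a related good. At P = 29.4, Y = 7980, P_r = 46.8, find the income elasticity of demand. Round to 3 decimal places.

Substituting, Q_x = 68.6 − 3.85(29.4) + 0.0373(7980) + 2.85(46.8) = 68.6 − 113.19 + 297.654 + 133.38 = 386.444.
∂Q_x/∂Y = +0.0373, so E_I = 0.0373·(7980/386.444) ≈ 0.770.
E_I ∈ (0,1): normal good (necessity).

0.770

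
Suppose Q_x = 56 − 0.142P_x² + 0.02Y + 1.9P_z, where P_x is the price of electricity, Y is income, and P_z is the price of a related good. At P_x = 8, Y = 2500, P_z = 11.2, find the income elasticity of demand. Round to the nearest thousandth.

First evaluate Q_x: 56 − 0.142(8)² + 0.02(2500) + 1.9(11.2) = 56 − 9.088 + 50 + 21.28 = 118.192.
∂Q_x/∂Y = +0.02, so E_I = 0.02·(2500/118.192) ≈ 0.423.
E_I ∈ (0,1): normal good (necessity).

0.423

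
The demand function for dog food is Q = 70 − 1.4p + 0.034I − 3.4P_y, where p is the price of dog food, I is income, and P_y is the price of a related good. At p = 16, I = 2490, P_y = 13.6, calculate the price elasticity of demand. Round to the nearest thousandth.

-0.260

Substituting, Q = 70 − 1.4(16) + 0.034(2490) − 3.4(13.6) = 70 − 22.4 + 84.66 − 46.24 = 86.02.
∂Q/∂p = −1.4, so E_p = (−1.4)·(16/86.02) ≈ -0.260.
|E_p| < 1: demand is inelastic.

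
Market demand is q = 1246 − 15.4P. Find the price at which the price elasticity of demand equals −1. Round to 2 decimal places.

For linear demand q = a − bP, E = −bP/(a − bP). |E| = 1 ⇒ bP = a − bP ⇒ P = a/(2b).
P = 1246/(2·15.4) ≈ 40.45.

40.45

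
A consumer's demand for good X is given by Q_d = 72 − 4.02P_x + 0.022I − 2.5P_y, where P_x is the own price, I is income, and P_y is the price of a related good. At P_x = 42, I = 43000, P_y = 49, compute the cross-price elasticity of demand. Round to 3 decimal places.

First evaluate Q_d: 72 − 4.02(42) + 0.022(43000) − 2.5(49) = 72 − 168.84 + 946 − 122.5 = 726.66.
∂Q_d/∂P_y = −2.5, so E_xy = -2.5·(49/726.66) ≈ -0.169.
E_xy < 0: the goods are complements.

-0.169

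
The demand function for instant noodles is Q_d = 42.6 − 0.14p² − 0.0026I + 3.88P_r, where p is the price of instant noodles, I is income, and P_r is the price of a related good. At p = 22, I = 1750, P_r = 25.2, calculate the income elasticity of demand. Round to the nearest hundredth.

Q_d = 42.6 − 0.14(22)² − 0.0026(1750) + 3.88(25.2) = 42.6 − 67.76 − 4.55 + 97.776 = 68.066.
∂Q_d/∂I = −0.0026, so E_I = -0.0026·(1750/68.066) ≈ -0.07.
E_I < 0: inferior good.

-0.07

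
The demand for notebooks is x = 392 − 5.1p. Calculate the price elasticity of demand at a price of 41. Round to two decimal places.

At p = 41, x = 182.9.
dx/dp = −5.1.
Point elasticity E = (dx/dp)·(p/x) = -5.1 × 41/182.9 ≈ -1.14.
|E| > 1, so demand is elastic at this price.

-1.14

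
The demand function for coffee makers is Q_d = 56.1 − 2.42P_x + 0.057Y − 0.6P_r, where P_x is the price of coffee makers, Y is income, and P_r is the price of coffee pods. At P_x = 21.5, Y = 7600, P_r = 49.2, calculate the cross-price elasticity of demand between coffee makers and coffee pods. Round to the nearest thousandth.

-0.072

At the given point, Q_d = 56.1 − 2.42(21.5) + 0.057(7600) − 0.6(49.2) = 56.1 − 52.03 + 433.2 − 29.52 = 407.75.
∂Q_d/∂P_r = −0.6, so E_xy = -0.6·(49.2/407.75) ≈ -0.072.
E_xy < 0: the goods are complements.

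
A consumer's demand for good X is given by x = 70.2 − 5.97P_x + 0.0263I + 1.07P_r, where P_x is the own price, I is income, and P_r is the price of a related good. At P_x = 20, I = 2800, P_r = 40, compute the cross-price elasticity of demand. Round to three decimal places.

First evaluate x: 70.2 − 5.97(20) + 0.0263(2800) + 1.07(40) = 70.2 − 119.4 + 73.64 + 42.8 = 67.24.
∂x/∂P_r = +1.07, so E_xy = 1.07·(40/67.24) ≈ 0.637.
E_xy > 0: the goods are substitutes.

0.637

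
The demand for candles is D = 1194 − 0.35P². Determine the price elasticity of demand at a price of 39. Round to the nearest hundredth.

-1.61

At P = 39, D = 661.65.
dD/dP = −2·0.35·P = −27.3.
Point elasticity E = (dD/dP)·(P/D) = -27.3 × 39/661.65 ≈ -1.61.
|E| > 1, so demand is elastic at this price.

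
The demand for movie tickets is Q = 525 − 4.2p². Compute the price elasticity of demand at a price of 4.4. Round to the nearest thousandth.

-0.367

At p = 4.4, Q = 443.688.
dQ/dp = −2·4.2·p = −36.96.
Point elasticity E = (dQ/dp)·(p/Q) = -36.96 × 4.4/443.688 ≈ -0.367.
|E| < 1, so demand is inelastic at this price.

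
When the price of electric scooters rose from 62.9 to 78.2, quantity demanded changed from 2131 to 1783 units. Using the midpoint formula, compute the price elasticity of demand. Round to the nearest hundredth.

-0.82

%Δq = (1783 − 2131)/[(2131 + 1783)/2] = -348/1957 ≈ -0.1778.
%ΔP = (78.2 − 62.9)/[(62.9 + 78.2)/2] = 15.3/70.55 ≈ 0.2169.
Arc elasticity E = %Δq/%ΔP ≈ -0.1778/0.2169 ≈ -0.82.
|E| < 1: demand is inelastic over this range.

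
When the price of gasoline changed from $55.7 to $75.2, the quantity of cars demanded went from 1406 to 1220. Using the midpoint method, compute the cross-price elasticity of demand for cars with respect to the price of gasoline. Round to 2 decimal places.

%ΔQ_x = (1220 − 1406)/[(1406+1220)/2] = -186/1313 ≈ -0.1417.
%ΔP_y = (75.2 − 55.7)/[(55.7+75.2)/2] ≈ 0.2979.
E_xy = -0.1417/0.2979 ≈ -0.48.
E_xy < 0, so cars and gasoline are complements.

-0.48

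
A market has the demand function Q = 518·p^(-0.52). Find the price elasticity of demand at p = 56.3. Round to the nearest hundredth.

-0.52

For a Cobb–Douglas (constant-elasticity) form Q = A·p^α·…, the elasticity with respect to p equals the exponent α at every point.
Here the exponent on p is -0.52, so the price elasticity of demand is -0.52.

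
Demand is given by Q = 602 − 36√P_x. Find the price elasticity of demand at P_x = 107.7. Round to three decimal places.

At P_x = 107.7, Q = 228.397.
dQ/dP_x = −36/(2√P_x) = −36/(2·10.3779).
Point elasticity E = (dQ/dP_x)·(P_x/Q) = -1.7345 × 107.7/228.397 ≈ -0.818.
|E| < 1, so demand is inelastic at this price.

-0.818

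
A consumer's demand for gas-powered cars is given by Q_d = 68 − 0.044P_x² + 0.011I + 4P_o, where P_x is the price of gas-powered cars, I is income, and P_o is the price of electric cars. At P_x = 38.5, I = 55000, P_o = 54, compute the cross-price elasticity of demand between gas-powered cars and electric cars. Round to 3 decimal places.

At the given point, Q_d = 68 − 0.044(38.5)² + 0.011(55000) + 4(54) = 68 − 65.219 + 605 + 216 = 823.781.
∂Q_d/∂P_o = +4, so E_xy = 4·(54/823.781) ≈ 0.262.
E_xy > 0: the goods are substitutes.

0.262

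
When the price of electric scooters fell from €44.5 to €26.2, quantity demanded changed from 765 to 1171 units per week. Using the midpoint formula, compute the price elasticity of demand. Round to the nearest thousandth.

-0.810

%Δq = (1171 − 765)/[(765 + 1171)/2] = 406/968 ≈ 0.4194.
%Δp = (26.2 − 44.5)/[(44.5 + 26.2)/2] = -18.3/35.35 ≈ -0.5177.
Arc elasticity E = %Δq/%Δp ≈ 0.4194/-0.5177 ≈ -0.810.
|E| < 1: demand is inelastic over this range.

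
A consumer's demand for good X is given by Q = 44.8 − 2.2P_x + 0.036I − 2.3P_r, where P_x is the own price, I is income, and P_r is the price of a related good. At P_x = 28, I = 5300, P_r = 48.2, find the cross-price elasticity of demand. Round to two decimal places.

Evaluating quantity at (P_x, I, P_r) gives Q = 44.8 − 2.2(28) + 0.036(5300) − 2.3(48.2) = 44.8 − 61.6 + 190.8 − 110.86 = 63.14.
∂Q/∂P_r = −2.3, so E_xy = -2.3·(48.2/63.14) ≈ -1.76.
E_xy < 0: the goods are complements.

-1.76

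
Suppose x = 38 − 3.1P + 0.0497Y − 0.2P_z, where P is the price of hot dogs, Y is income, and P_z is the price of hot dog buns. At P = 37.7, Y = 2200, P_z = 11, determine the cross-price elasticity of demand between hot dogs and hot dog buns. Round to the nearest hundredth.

-0.08

Evaluating quantity at (P, Y, P_z) gives x = 38 − 3.1(37.7) + 0.0497(2200) − 0.2(11) = 38 − 116.87 + 109.34 − 2.2 = 28.27.
∂x/∂P_z = −0.2, so E_xy = -0.2·(11/28.27) ≈ -0.08.
E_xy < 0: the goods are complements.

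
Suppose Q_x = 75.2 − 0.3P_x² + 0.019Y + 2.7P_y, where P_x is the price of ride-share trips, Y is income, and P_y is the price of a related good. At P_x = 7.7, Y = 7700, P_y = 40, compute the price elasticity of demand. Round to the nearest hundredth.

-0.11

At the given point, Q_x = 75.2 − 0.3(7.7)² + 0.019(7700) + 2.7(40) = 75.2 − 17.787 + 146.3 + 108 = 311.713.
∂Q_x/∂P_x = −2·0.3·P_x = -4.62, so E_p = -4.62·(7.7/311.713) ≈ -0.11.
|E_p| < 1: demand is inelastic.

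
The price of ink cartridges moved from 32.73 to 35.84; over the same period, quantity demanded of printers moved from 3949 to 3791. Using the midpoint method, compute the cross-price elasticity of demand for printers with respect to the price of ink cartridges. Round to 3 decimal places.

%ΔQ_x = (3791 − 3949)/[(3949+3791)/2] = -158/3870 ≈ -0.0408.
%ΔP_y = (35.84 − 32.73)/[(32.73+35.84)/2] ≈ 0.0907.
E_xy = -0.0408/0.0907 ≈ -0.450.
E_xy < 0, so printers and ink cartridges are complements.

-0.450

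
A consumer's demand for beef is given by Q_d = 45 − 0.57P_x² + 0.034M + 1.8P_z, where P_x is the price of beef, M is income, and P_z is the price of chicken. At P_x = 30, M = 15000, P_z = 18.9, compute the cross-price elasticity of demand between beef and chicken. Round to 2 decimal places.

First evaluate Q_d: 45 − 0.57(30)² + 0.034(15000) + 1.8(18.9) = 45 − 513 + 510 + 34.02 = 76.02.
∂Q_d/∂P_z = +1.8, so E_xy = 1.8·(18.9/76.02) ≈ 0.45.
E_xy > 0: the goods are substitutes.

0.45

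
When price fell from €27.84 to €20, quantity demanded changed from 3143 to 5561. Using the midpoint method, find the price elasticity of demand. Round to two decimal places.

-1.70

%ΔQ = (5561 − 3143)/[(3143 + 5561)/2] = 2418/4352 ≈ 0.5556.
%ΔP = (20 − 27.84)/[(27.84 + 20)/2] = -7.84/23.92 ≈ -0.3278.
Arc elasticity E = %ΔQ/%ΔP ≈ 0.5556/-0.3278 ≈ -1.70.
|E| > 1: demand is elastic over this range.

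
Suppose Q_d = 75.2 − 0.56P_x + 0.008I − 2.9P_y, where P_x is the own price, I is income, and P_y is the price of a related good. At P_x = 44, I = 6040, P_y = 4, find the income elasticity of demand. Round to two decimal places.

Substituting, Q_d = 75.2 − 0.56(44) + 0.008(6040) − 2.9(4) = 75.2 − 24.64 + 48.32 − 11.6 = 87.28.
∂Q_d/∂I = +0.008, so E_I = 0.008·(6040/87.28) ≈ 0.55.
E_I ∈ (0,1): normal good (necessity).

0.55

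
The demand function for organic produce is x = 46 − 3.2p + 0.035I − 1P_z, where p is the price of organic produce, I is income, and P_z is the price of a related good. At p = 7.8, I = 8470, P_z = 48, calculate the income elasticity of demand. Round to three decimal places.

First evaluate x: 46 − 3.2(7.8) + 0.035(8470) − 1(48) = 46 − 24.96 + 296.45 − 48 = 269.49.
∂x/∂I = +0.035, so E_I = 0.035·(8470/269.49) ≈ 1.100.
E_I > 1: normal good (luxury).

1.100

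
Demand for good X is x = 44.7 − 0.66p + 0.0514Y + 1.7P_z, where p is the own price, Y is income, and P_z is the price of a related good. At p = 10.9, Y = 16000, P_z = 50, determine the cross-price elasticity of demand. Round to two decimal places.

0.09

Evaluating quantity at (p, Y, P_z) gives x = 44.7 − 0.66(10.9) + 0.0514(16000) + 1.7(50) = 44.7 − 7.194 + 822.4 + 85 = 944.906.
∂x/∂P_z = +1.7, so E_xy = 1.7·(50/944.906) ≈ 0.09.
E_xy > 0: the goods are substitutes.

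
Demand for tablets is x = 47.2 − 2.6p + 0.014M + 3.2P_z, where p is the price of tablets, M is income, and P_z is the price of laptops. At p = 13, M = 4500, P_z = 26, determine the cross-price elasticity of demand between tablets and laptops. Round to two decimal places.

At the given point, x = 47.2 − 2.6(13) + 0.014(4500) + 3.2(26) = 47.2 − 33.8 + 63 + 83.2 = 159.6.
∂x/∂P_z = +3.2, so E_xy = 3.2·(26/159.6) ≈ 0.52.
E_xy > 0: the goods are substitutes.

0.52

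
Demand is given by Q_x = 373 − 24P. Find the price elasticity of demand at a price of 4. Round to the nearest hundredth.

-0.35

At P = 4, Q_x = 277.
dQ_x/dP = −24.
Point elasticity E = (dQ_x/dP)·(P/Q_x) = -24 × 4/277 ≈ -0.35.
|E| < 1, so demand is inelastic at this price.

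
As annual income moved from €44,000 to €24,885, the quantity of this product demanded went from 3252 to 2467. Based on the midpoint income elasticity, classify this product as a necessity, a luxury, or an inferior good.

%ΔQ = (2467 − 3252)/[(3252+2467)/2] = -785/2859.5 ≈ -0.2745.
%ΔI = (24,885 − 44,000)/[(44,000+24,885)/2] = -19115/34442.5 ≈ -0.5550.
E_I = %ΔQ/%ΔI ≈ 0.495.
E_I ∈ (0,1): normal good (necessity).

necessity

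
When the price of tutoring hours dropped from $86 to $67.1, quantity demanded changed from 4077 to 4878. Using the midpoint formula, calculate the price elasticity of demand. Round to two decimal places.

-0.72

%ΔQ = (4878 − 4077)/[(4077 + 4878)/2] = 801/4477.5 ≈ 0.1789.
%ΔP = (67.1 − 86)/[(86 + 67.1)/2] = -18.9/76.55 ≈ -0.2469.
Arc elasticity E = %ΔQ/%ΔP ≈ 0.1789/-0.2469 ≈ -0.72.
|E| < 1: demand is inelastic over this range.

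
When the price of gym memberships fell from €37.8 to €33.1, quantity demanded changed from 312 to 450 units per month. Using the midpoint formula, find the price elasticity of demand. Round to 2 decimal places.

%Δq = (450 − 312)/[(312 + 450)/2] = 138/381 ≈ 0.3622.
%Δp = (33.1 − 37.8)/[(37.8 + 33.1)/2] = -4.7/35.45 ≈ -0.1326.
Arc elasticity E = %Δq/%Δp ≈ 0.3622/-0.1326 ≈ -2.73.
|E| > 1: demand is elastic over this range.

-2.73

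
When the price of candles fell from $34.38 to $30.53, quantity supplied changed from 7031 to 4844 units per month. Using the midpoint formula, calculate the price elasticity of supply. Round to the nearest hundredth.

3.11

%Δq = (4844 − 7031)/[(7031 + 4844)/2] = -2187/5937.5 ≈ -0.3683.
%ΔP = (30.53 − 34.38)/[(34.38 + 30.53)/2] = -3.85/32.455 ≈ -0.1186.
Arc elasticity E = %Δq/%ΔP ≈ -0.3683/-0.1186 ≈ 3.11.
|E| > 1: supply is elastic over this range.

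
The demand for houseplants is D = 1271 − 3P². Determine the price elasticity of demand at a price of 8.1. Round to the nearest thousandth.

-0.366

At P = 8.1, D = 1074.17.
dD/dP = −2·3·P = −48.6.
Point elasticity E = (dD/dP)·(P/D) = -48.6 × 8.1/1074.17 ≈ -0.366.
|E| < 1, so demand is inelastic at this price.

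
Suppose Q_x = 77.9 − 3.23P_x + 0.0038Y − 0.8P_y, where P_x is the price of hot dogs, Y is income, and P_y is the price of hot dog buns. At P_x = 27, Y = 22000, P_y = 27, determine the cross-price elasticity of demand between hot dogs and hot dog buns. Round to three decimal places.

-0.410

First evaluate Q_x: 77.9 − 3.23(27) + 0.0038(22000) − 0.8(27) = 77.9 − 87.21 + 83.6 − 21.6 = 52.69.
∂Q_x/∂P_y = −0.8, so E_xy = -0.8·(27/52.69) ≈ -0.410.
E_xy < 0: the goods are complements.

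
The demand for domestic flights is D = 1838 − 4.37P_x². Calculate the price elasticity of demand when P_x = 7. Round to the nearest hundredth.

At P_x = 7, D = 1623.87.
dD/dP_x = −2·4.37·P_x = −61.18.
Point elasticity E = (dD/dP_x)·(P_x/D) = -61.18 × 7/1623.87 ≈ -0.26.
|E| < 1, so demand is inelastic at this price.

-0.26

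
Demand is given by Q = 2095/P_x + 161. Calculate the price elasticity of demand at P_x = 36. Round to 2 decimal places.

-0.27

At P_x = 36, Q = 219.1944.
dQ/dP_x = −2095/P_x² = −1.6165.
Point elasticity E = (dQ/dP_x)·(P_x/Q) = -1.6165 × 36/219.1944 ≈ -0.27.
|E| < 1, so demand is inelastic at this price.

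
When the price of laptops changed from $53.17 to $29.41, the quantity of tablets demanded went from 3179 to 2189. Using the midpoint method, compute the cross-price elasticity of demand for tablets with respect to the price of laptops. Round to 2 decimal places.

%ΔQ_x = (2189 − 3179)/[(3179+2189)/2] = -990/2684 ≈ -0.3689.
%ΔP_y = (29.41 − 53.17)/[(53.17+29.41)/2] ≈ -0.5754.
E_xy = -0.3689/-0.5754 ≈ 0.64.
E_xy > 0, so tablets and laptops are substitutes.

0.64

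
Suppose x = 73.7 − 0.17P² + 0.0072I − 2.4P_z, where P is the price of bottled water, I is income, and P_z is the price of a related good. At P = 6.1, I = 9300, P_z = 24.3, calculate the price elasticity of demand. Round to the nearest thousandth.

Substituting, x = 73.7 − 0.17(6.1)² + 0.0072(9300) − 2.4(24.3) = 73.7 − 6.3257 + 66.96 − 58.32 = 76.0143.
∂x/∂P = −2·0.17·P = -2.074, so E_p = -2.074·(6.1/76.0143) ≈ -0.166.
|E_p| < 1: demand is inelastic.

-0.166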